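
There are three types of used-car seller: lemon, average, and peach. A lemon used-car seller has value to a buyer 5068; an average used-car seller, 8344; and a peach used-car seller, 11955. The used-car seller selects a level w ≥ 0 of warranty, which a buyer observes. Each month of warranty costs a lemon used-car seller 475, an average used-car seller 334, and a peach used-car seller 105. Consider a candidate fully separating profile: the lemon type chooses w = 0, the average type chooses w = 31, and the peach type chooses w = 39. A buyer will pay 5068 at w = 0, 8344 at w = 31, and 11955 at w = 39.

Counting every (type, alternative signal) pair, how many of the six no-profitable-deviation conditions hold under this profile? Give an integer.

4

Lemon (own payoff 5068): to w=31 gives 8344 − 475×31 = -6381 → no gain ✓; to w=39 gives 11955 − 475×39 = -6570 → no gain ✓.
Peach (own payoff 11955 − 105×39 = 7860): to w=0 gives 5068 → no gain ✓; to w=31 gives 8344 − 105×31 = 5089 → no gain ✓.
Average (own payoff 8344 − 334×31 = -2010): to w=0 gives 5068 → profitable ✗; to w=39 gives 11955 − 334×39 = -1071 → profitable ✗.
4 of the 6 constraints hold; not an equilibrium.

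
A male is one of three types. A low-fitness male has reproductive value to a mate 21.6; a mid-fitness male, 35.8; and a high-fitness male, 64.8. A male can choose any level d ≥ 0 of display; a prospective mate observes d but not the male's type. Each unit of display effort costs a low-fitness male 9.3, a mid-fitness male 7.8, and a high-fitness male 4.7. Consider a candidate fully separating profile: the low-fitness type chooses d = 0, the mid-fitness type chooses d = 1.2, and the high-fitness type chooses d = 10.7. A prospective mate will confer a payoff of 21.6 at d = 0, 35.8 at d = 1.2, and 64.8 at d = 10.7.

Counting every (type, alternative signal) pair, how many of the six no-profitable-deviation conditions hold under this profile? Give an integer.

3

Mid-fitness (own payoff 35.8 − 7.8×1.2 = 26.44): to d=0 gives 21.6 → no gain ✓; to d=10.7 gives 64.8 − 7.8×10.7 = -18.66 → no gain ✓.
Low-fitness (own payoff 21.6): to d=1.2 gives 35.8 − 9.3×1.2 = 24.64 → profitable ✗; to d=10.7 gives 64.8 − 9.3×10.7 = -34.71 → no gain ✓.
High-fitness (own payoff 64.8 − 4.7×10.7 = 14.51): to d=0 gives 21.6 → profitable ✗; to d=1.2 gives 35.8 − 4.7×1.2 = 30.16 → profitable ✗.
3 of the 6 constraints hold; not an equilibrium.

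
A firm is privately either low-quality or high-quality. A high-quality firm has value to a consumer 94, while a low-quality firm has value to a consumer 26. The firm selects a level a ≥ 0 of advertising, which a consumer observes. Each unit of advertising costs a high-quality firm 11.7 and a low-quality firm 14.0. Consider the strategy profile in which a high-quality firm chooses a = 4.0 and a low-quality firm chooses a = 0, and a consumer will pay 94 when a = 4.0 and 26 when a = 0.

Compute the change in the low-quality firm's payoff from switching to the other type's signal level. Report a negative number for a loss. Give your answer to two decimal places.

Playing a = 0 the low-quality firm receives 26.
Deviating to a = 4.0 brings payment 94 at cost 14.0 × 4.0 = 56, netting 38.
Gain from deviating: 38 − 26 = 12.00.
The gain is positive, so the low-quality type's incentive-compatibility constraint is violated — this profile is not a separating equilibrium.

12.00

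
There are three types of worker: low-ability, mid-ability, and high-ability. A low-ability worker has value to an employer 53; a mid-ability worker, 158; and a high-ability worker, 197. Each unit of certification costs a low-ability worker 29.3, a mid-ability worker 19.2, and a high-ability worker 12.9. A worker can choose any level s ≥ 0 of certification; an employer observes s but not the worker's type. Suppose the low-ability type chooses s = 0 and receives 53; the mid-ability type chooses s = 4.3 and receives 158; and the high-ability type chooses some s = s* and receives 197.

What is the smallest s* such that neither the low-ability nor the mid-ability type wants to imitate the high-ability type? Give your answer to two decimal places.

Low-ability type (on-path payoff 53) won't mimic when 53 ≥ 197 − 29.3·s*, i.e. s* ≥ 4.91.
Mid-ability type (on-path payoff 158 − 19.2×4.3 = 75.44) won't mimic when 75.44 ≥ 197 − 19.2·s*, i.e. s* ≥ 6.33.
Both must hold, so s* = max(4.91, 6.33) = 6.33. The mid-ability type's constraint binds.

6.33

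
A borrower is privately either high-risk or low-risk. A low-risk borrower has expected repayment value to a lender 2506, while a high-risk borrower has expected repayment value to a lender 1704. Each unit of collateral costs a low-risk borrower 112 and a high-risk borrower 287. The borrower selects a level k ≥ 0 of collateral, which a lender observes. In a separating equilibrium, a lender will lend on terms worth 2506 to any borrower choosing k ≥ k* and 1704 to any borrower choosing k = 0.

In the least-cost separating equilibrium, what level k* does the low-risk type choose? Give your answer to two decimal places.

2.79

A high-risk borrower choosing k = 0 receives 1704.
Imitating at k* instead would pay 2506 at cost 287·k*, netting 2506 − 287·k*.
Indifference: 1704 = 2506 − 287·k*, so k* = (2506 − 1704) / 287 ≈ 2.79.
This is the high-risk type's binding incentive-compatibility constraint; any k ≥ 2.79 sustains separation on that side.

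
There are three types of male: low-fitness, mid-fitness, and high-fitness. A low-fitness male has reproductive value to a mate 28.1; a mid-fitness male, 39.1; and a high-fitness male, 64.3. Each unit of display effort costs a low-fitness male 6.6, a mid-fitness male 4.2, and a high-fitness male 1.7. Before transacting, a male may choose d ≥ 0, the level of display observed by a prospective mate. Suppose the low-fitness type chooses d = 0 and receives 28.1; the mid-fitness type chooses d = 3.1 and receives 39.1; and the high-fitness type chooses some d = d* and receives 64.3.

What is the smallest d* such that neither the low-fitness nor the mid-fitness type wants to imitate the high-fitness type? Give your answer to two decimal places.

Low-fitness type (on-path payoff 28.1) won't mimic when 28.1 ≥ 64.3 − 6.6·d*, i.e. d* ≥ 5.48.
Mid-fitness type (on-path payoff 39.1 − 4.2×3.1 = 26.08) won't mimic when 26.08 ≥ 64.3 − 4.2·d*, i.e. d* ≥ 9.10.
Both must hold, so d* = max(5.48, 9.10) = 9.10. The mid-fitness type's constraint binds.

9.10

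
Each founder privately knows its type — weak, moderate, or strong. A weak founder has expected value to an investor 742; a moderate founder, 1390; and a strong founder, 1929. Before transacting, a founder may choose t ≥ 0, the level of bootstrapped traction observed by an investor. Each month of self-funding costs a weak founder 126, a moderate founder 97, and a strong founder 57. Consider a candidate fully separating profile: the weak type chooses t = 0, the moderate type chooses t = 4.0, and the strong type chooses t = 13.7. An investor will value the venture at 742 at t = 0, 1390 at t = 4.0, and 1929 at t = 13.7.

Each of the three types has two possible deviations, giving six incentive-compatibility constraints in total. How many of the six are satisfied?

Weak (own payoff 742): to t=4.0 gives 1390 − 126×4.0 = 886 → profitable ✗; to t=13.7 gives 1929 − 126×13.7 = 202.8 → no gain ✓.
Moderate (own payoff 1390 − 97×4.0 = 1002): to t=0 gives 742 → no gain ✓; to t=13.7 gives 1929 − 97×13.7 = 600.1 → no gain ✓.
Strong (own payoff 1929 − 57×13.7 = 1148.1): to t=0 gives 742 → no gain ✓; to t=4.0 gives 1390 − 57×4.0 = 1162 → profitable ✗.
4 of the 6 constraints hold; not an equilibrium.

4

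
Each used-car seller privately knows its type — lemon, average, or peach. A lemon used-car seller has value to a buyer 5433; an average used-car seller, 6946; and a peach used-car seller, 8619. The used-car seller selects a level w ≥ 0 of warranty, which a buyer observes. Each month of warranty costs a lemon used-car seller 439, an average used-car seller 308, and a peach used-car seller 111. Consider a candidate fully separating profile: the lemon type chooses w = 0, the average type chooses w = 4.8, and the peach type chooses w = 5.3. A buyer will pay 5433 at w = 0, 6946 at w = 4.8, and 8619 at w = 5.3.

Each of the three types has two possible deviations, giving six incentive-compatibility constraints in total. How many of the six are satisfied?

4

Peach (own payoff 8619 − 111×5.3 = 8030.7): to w=0 gives 5433 → no gain ✓; to w=4.8 gives 6946 − 111×4.8 = 6413.2 → no gain ✓.
Average (own payoff 6946 − 308×4.8 = 5467.6): to w=0 gives 5433 → no gain ✓; to w=5.3 gives 8619 − 308×5.3 = 6986.6 → profitable ✗.
Lemon (own payoff 5433): to w=4.8 gives 6946 − 439×4.8 = 4838.8 → no gain ✓; to w=5.3 gives 8619 − 439×5.3 = 6292.3 → profitable ✗.
4 of the 6 constraints hold; not an equilibrium.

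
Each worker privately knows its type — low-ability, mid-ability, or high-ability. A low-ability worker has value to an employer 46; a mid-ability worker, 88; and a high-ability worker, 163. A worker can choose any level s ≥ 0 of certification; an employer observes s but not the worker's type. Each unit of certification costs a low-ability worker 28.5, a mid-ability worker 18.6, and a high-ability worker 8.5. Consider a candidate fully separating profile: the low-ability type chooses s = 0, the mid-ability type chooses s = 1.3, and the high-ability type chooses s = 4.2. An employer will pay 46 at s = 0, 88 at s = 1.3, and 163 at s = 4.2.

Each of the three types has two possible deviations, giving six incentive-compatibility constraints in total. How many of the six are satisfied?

Low-ability (own payoff 46): to s=1.3 gives 88 − 28.5×1.3 = 50.95 → profitable ✗; to s=4.2 gives 163 − 28.5×4.2 = 43.3 → no gain ✓.
Mid-ability (own payoff 88 − 18.6×1.3 = 63.82): to s=0 gives 46 → no gain ✓; to s=4.2 gives 163 − 18.6×4.2 = 84.88 → profitable ✗.
High-ability (own payoff 163 − 8.5×4.2 = 127.3): to s=0 gives 46 → no gain ✓; to s=1.3 gives 88 − 8.5×1.3 = 76.95 → no gain ✓.
4 of the 6 constraints hold; not an equilibrium.

4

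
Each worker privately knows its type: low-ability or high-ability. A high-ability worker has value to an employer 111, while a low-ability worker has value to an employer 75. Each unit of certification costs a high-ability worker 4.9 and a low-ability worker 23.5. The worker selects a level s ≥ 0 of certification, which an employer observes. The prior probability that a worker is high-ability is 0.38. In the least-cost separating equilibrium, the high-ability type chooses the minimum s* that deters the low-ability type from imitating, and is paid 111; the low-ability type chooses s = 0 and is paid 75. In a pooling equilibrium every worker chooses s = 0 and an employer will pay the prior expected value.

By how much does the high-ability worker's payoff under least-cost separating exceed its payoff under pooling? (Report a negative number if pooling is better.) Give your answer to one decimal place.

14.8

Least-cost separating signal: s* solves 75 = 111 − 23.5·s*, so s* = (111 − 75)/23.5 ≈ 1.5319.
High-ability type's separating payoff: 111 − 4.9 × s* = 111 − 4.9 × (111 − 75)/23.5 = 111 − 176.4/23.5 ≈ 103.494.
Pooling payoff: 0.38 × 111 + 0.62 × 75 = 88.68.
Difference: 103.494 − 88.68 = 14.814, i.e. 14.8 to one decimal place.
The high-ability type prefers to separate.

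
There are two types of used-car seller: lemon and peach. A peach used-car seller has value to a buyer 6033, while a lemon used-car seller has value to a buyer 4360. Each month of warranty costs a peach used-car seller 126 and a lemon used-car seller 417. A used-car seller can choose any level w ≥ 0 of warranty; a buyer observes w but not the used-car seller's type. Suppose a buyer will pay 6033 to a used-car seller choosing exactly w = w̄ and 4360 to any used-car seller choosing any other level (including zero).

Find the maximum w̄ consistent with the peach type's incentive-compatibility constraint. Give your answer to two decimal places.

Choosing w̄ yields the peach type 6033 − 126·w̄; choosing zero yields 4360.
The peach type is indifferent at 6033 − 126·w̄ = 4360, i.e. w̄ = (6033 − 4360) / 126 ≈ 13.28.
For any w̄ above 13.28 the peach type would rather pool at zero, so separation collapses.

13.28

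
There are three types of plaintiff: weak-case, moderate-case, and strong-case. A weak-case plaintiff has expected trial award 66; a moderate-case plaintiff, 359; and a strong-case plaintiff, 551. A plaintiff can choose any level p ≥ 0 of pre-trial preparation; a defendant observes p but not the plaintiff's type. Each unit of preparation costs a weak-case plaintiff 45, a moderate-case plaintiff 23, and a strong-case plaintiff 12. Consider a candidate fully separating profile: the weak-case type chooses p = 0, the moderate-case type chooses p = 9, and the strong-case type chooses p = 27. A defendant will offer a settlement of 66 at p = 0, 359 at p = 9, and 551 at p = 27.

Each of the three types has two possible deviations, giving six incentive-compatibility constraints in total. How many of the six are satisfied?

Strong-case (own payoff 551 − 12×27 = 227): to p=0 gives 66 → no gain ✓; to p=9 gives 359 − 12×9 = 251 → profitable ✗.
Weak-case (own payoff 66): to p=9 gives 359 − 45×9 = -46 → no gain ✓; to p=27 gives 551 − 45×27 = -664 → no gain ✓.
Moderate-case (own payoff 359 − 23×9 = 152): to p=0 gives 66 → no gain ✓; to p=27 gives 551 − 23×27 = -70 → no gain ✓.
5 of the 6 constraints hold; not an equilibrium.

5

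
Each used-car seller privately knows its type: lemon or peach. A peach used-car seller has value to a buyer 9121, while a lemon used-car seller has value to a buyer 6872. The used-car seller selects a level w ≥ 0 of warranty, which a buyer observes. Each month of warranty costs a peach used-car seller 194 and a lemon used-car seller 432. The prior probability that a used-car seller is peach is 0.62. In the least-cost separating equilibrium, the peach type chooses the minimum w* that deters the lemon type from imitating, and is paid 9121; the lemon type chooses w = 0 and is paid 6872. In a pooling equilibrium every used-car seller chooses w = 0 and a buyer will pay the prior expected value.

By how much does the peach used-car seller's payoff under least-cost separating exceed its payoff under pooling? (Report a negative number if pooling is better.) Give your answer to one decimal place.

-155.3

Least-cost separating signal: w* solves 6872 = 9121 − 432·w*, so w* = (9121 − 6872)/432 ≈ 5.2060.
Peach type's separating payoff: 9121 − 194 × w* = 9121 − 194 × (9121 − 6872)/432 = 9121 − 436306/432 ≈ 8111.032.
Pooling payoff: 0.62 × 9121 + 0.38 × 6872 = 8266.38.
Difference: 8111.032 − 8266.38 = -155.348, i.e. -155.3 to one decimal place.
The peach type would prefer the pooling outcome.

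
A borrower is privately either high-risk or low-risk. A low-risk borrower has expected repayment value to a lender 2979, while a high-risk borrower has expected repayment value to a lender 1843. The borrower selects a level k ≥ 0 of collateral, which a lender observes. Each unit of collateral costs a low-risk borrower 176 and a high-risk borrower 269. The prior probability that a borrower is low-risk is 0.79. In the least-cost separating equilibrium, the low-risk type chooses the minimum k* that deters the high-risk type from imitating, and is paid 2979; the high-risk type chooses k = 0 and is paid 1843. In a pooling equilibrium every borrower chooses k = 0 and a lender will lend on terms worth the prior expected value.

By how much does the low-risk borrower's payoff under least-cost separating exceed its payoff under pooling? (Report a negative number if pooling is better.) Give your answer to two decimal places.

-504.70

Least-cost separating signal: k* solves 1843 = 2979 − 269·k*, so k* = (2979 − 1843)/269 ≈ 4.2230.
Low-risk type's separating payoff: 2979 − 176 × k* = 2979 − 176 × (2979 − 1843)/269 = 2979 − 199936/269 ≈ 2235.7435.
Pooling payoff: 0.79 × 2979 + 0.21 × 1843 = 2740.44.
Difference: 2235.7435 − 2740.44 = -504.6965, i.e. -504.70 to two decimal places.
The low-risk type would prefer the pooling outcome.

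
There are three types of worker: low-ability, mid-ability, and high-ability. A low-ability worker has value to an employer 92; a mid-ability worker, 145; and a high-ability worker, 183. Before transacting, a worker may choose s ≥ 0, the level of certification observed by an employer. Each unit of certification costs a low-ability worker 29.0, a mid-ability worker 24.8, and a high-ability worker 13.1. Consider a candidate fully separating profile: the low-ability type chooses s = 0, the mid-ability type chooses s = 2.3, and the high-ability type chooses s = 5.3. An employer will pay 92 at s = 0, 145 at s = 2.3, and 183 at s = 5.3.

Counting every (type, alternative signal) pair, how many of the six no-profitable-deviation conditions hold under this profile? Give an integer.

4

Low-ability (own payoff 92): to s=2.3 gives 145 − 29.0×2.3 = 78.3 → no gain ✓; to s=5.3 gives 183 − 29.0×5.3 = 29.3 → no gain ✓.
High-ability (own payoff 183 − 13.1×5.3 = 113.57): to s=0 gives 92 → no gain ✓; to s=2.3 gives 145 − 13.1×2.3 = 114.87 → profitable ✗.
Mid-ability (own payoff 145 − 24.8×2.3 = 87.96): to s=0 gives 92 → profitable ✗; to s=5.3 gives 183 − 24.8×5.3 = 51.56 → no gain ✓.
4 of the 6 constraints hold; not an equilibrium.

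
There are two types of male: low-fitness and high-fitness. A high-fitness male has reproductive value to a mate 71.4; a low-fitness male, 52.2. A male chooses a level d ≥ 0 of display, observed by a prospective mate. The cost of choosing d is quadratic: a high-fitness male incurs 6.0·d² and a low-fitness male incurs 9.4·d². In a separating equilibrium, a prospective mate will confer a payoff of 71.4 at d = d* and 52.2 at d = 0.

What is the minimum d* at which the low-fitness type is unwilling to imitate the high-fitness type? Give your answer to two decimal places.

1.43

The low-fitness type at d = 0 receives 52.2; imitating at d* yields 71.4 − 9.4·d*².
Indifference: 52.2 = 71.4 − 9.4·d*², so d*² = (71.4 − 52.2) / 9.4 ≈ 2.0426.
d* = √2.0426 ≈ 1.43.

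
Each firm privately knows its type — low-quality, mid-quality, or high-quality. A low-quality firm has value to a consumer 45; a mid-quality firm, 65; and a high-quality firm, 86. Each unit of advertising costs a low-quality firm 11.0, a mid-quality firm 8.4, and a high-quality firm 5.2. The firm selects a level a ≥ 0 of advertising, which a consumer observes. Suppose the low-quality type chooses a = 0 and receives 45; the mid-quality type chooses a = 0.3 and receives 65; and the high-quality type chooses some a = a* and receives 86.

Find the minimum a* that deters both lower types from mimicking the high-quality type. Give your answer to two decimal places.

Mid-quality type (on-path payoff 65 − 8.4×0.3 = 62.48) won't mimic when 62.48 ≥ 86 − 8.4·a*, i.e. a* ≥ 2.80.
Low-quality type (on-path payoff 45) won't mimic when 45 ≥ 86 − 11.0·a*, i.e. a* ≥ 3.73.
Both must hold, so a* = max(3.73, 2.80) = 3.73. The low-quality type's constraint binds.

3.73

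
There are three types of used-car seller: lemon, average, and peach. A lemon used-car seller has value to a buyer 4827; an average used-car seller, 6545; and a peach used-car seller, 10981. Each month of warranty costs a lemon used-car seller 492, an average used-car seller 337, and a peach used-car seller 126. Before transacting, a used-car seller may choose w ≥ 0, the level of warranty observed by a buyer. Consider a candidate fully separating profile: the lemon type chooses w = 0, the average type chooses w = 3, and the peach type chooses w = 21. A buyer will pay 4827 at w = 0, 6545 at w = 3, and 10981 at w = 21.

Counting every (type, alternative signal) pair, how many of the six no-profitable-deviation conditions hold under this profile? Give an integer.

5

Peach (own payoff 10981 − 126×21 = 8335): to w=0 gives 4827 → no gain ✓; to w=3 gives 6545 − 126×3 = 6167 → no gain ✓.
Lemon (own payoff 4827): to w=3 gives 6545 − 492×3 = 5069 → profitable ✗; to w=21 gives 10981 − 492×21 = 649 → no gain ✓.
Average (own payoff 6545 − 337×3 = 5534): to w=0 gives 4827 → no gain ✓; to w=21 gives 10981 − 337×21 = 3904 → no gain ✓.
5 of the 6 constraints hold; not an equilibrium.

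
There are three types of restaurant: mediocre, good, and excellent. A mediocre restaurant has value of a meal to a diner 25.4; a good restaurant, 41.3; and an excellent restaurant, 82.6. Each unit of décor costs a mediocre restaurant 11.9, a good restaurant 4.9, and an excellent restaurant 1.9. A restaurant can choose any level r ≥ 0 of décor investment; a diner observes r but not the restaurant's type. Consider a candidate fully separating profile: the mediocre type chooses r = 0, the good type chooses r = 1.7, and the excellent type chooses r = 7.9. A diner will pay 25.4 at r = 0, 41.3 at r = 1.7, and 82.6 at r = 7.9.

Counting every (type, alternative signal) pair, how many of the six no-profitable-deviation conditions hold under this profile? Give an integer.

Excellent (own payoff 82.6 − 1.9×7.9 = 67.59): to r=0 gives 25.4 → no gain ✓; to r=1.7 gives 41.3 − 1.9×1.7 = 38.07 → no gain ✓.
Good (own payoff 41.3 − 4.9×1.7 = 32.97): to r=0 gives 25.4 → no gain ✓; to r=7.9 gives 82.6 − 4.9×7.9 = 43.89 → profitable ✗.
Mediocre (own payoff 25.4): to r=1.7 gives 41.3 − 11.9×1.7 = 21.07 → no gain ✓; to r=7.9 gives 82.6 − 11.9×7.9 = -11.41 → no gain ✓.
5 of the 6 constraints hold; not an equilibrium.

5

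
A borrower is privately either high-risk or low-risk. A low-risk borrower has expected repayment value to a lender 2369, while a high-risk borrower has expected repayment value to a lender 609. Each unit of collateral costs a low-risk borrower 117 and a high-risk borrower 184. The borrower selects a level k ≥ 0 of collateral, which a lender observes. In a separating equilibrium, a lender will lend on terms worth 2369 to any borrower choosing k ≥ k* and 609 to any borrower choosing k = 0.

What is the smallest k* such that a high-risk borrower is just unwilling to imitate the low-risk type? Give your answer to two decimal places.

A high-risk borrower choosing k = 0 receives 609.
Imitating at k* instead would pay 2369 at cost 184·k*, netting 2369 − 184·k*.
Indifference: 609 = 2369 − 184·k*, so k* = (2369 − 609) / 184 ≈ 9.57.
This is the high-risk type's binding incentive-compatibility constraint; any k ≥ 9.57 sustains separation on that side.

9.57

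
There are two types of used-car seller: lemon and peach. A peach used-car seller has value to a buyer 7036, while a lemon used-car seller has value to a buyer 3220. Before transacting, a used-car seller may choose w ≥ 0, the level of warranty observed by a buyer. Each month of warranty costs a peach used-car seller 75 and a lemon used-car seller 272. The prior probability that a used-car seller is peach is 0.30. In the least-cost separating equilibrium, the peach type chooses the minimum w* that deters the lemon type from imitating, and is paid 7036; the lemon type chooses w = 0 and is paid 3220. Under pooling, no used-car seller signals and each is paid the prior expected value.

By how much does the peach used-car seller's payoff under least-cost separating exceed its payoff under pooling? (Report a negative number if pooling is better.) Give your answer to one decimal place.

1619.0

Least-cost separating signal: w* solves 3220 = 7036 − 272·w*, so w* = (7036 − 3220)/272 ≈ 14.0294.
Peach type's separating payoff: 7036 − 75 × w* = 7036 − 75 × (7036 − 3220)/272 = 7036 − 286200/272 ≈ 5983.794.
Pooling payoff: 0.30 × 7036 + 0.70 × 3220 = 4364.8.
Difference: 5983.794 − 4364.8 = 1618.994, i.e. 1619.0 to one decimal place.
The peach type prefers to separate.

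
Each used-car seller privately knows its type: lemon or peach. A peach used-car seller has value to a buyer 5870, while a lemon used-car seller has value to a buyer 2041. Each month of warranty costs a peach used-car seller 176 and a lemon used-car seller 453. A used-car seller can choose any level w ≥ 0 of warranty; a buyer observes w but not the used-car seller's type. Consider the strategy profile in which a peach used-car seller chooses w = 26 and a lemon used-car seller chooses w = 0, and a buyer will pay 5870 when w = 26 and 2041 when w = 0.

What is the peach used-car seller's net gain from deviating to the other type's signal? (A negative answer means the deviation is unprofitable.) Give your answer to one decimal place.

747.0

Playing w = 26 the peach used-car seller receives 5870 − 176 × 26 = 1294.
Deviating to w = 0 yields 2041 instead.
Gain from deviating: 2041 − 1294 = 747.0.
The gain is positive, so the peach type's incentive-compatibility constraint is violated — this profile is not a separating equilibrium.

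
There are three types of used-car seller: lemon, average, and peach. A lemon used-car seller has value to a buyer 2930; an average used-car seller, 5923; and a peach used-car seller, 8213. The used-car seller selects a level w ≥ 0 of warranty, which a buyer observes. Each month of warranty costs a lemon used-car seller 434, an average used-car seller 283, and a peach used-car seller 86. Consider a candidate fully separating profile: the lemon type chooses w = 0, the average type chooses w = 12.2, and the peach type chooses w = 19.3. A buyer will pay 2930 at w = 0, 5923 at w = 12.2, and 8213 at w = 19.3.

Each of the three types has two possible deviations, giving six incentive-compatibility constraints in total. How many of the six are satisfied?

4

Lemon (own payoff 2930): to w=12.2 gives 5923 − 434×12.2 = 628.2 → no gain ✓; to w=19.3 gives 8213 − 434×19.3 = -163.2 → no gain ✓.
Average (own payoff 5923 − 283×12.2 = 2470.4): to w=0 gives 2930 → profitable ✗; to w=19.3 gives 8213 − 283×19.3 = 2751.1 → profitable ✗.
Peach (own payoff 8213 − 86×19.3 = 6553.2): to w=0 gives 2930 → no gain ✓; to w=12.2 gives 5923 − 86×12.2 = 4873.8 → no gain ✓.
4 of the 6 constraints hold; not an equilibrium.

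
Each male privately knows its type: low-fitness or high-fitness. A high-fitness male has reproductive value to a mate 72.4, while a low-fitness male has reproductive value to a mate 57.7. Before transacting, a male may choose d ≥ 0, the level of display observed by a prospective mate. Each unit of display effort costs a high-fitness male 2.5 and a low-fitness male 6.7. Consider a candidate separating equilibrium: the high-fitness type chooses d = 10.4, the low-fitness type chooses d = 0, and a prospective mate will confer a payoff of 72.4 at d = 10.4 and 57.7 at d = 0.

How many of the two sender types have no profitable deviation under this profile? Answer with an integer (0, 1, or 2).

1

High-fitness type: signal → 72.4 − 2.5 × 10.4 = 46.4; deviate to 0 → 57.7. IC fails (46.4 < 57.7).
Low-fitness type: stay at 0 → 57.7; mimic → 72.4 − 6.7 × 10.4 = 2.72. IC holds (57.7 ≥ 2.72).
1 of 2 constraints hold, so this profile is not an equilibrium.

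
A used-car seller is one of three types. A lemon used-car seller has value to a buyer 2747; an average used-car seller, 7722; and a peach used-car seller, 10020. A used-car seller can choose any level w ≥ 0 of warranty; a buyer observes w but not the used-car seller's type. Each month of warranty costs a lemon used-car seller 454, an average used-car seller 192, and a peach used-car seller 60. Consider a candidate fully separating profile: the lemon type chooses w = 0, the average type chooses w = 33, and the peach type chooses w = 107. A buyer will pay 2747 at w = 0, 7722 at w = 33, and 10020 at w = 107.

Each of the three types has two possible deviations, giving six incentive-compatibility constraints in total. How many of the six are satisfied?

4

Average (own payoff 7722 − 192×33 = 1386): to w=0 gives 2747 → profitable ✗; to w=107 gives 10020 − 192×107 = -10524 → no gain ✓.
Lemon (own payoff 2747): to w=33 gives 7722 − 454×33 = -7260 → no gain ✓; to w=107 gives 10020 − 454×107 = -38558 → no gain ✓.
Peach (own payoff 10020 − 60×107 = 3600): to w=0 gives 2747 → no gain ✓; to w=33 gives 7722 − 60×33 = 5742 → profitable ✗.
4 of the 6 constraints hold; not an equilibrium.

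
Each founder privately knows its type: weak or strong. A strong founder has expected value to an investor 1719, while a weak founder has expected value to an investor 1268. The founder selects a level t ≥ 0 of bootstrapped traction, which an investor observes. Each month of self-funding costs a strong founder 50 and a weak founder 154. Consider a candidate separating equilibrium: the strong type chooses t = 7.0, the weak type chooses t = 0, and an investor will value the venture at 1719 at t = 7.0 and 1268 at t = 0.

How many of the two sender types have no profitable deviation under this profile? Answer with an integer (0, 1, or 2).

2

Strong type: signal → 1719 − 50 × 7.0 = 1369; deviate to 0 → 1268. IC holds (1369 ≥ 1268).
Weak type: stay at 0 → 1268; mimic → 1719 − 154 × 7.0 = 641. IC holds (1268 ≥ 641).
2 of 2 constraints hold, so this is a separating equilibrium.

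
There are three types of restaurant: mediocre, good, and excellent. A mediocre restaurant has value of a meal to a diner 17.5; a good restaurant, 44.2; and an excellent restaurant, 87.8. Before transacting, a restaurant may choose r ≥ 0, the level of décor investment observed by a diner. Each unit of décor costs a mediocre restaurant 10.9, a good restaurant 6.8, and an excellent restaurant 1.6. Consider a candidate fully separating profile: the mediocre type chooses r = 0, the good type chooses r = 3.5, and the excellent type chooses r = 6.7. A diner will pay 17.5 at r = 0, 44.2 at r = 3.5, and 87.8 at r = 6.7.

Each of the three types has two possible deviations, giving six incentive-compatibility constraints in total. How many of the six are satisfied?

5

Excellent (own payoff 87.8 − 1.6×6.7 = 77.08): to r=0 gives 17.5 → no gain ✓; to r=3.5 gives 44.2 − 1.6×3.5 = 38.6 → no gain ✓.
Mediocre (own payoff 17.5): to r=3.5 gives 44.2 − 10.9×3.5 = 6.05 → no gain ✓; to r=6.7 gives 87.8 − 10.9×6.7 = 14.77 → no gain ✓.
Good (own payoff 44.2 − 6.8×3.5 = 20.4): to r=0 gives 17.5 → no gain ✓; to r=6.7 gives 87.8 − 6.8×6.7 = 42.24 → profitable ✗.
5 of the 6 constraints hold; not an equilibrium.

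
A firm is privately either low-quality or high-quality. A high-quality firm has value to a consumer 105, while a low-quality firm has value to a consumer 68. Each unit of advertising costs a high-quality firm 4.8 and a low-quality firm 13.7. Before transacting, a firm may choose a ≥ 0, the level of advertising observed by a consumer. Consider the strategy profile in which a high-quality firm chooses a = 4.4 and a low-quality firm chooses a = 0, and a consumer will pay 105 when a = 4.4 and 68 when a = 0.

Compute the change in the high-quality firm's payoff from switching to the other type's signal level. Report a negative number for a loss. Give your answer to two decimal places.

-15.88

Playing a = 4.4 the high-quality firm receives 105 − 4.8 × 4.4 = 83.88.
Deviating to a = 0 yields 68 instead.
Gain from deviating: 68 − 83.88 = -15.88.
The gain is negative, so the high-quality type's incentive-compatibility constraint is satisfied.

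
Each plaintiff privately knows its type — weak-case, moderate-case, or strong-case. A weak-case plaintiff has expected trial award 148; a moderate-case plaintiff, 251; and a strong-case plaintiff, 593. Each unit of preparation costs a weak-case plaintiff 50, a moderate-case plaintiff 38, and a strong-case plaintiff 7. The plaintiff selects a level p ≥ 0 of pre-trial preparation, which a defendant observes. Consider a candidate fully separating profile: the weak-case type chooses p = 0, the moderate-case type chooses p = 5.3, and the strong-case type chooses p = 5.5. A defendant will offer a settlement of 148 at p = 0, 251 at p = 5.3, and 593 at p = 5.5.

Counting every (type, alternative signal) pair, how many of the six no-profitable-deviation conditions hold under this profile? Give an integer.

3

Weak-case (own payoff 148): to p=5.3 gives 251 − 50×5.3 = -14 → no gain ✓; to p=5.5 gives 593 − 50×5.5 = 318 → profitable ✗.
Moderate-case (own payoff 251 − 38×5.3 = 49.6): to p=0 gives 148 → profitable ✗; to p=5.5 gives 593 − 38×5.5 = 384 → profitable ✗.
Strong-case (own payoff 593 − 7×5.5 = 554.5): to p=0 gives 148 → no gain ✓; to p=5.3 gives 251 − 7×5.3 = 213.9 → no gain ✓.
3 of the 6 constraints hold; not an equilibrium.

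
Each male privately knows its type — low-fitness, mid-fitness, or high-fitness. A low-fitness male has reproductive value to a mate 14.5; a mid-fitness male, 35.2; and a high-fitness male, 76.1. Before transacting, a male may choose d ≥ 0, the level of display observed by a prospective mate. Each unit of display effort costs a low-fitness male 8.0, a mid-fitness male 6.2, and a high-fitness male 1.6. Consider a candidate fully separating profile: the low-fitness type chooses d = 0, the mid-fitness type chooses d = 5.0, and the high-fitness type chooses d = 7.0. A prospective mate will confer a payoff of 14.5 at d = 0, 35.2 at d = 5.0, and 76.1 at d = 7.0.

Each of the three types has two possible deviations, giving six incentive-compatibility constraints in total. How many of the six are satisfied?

3

Mid-fitness (own payoff 35.2 − 6.2×5.0 = 4.2): to d=0 gives 14.5 → profitable ✗; to d=7.0 gives 76.1 − 6.2×7.0 = 32.7 → profitable ✗.
High-fitness (own payoff 76.1 − 1.6×7.0 = 64.9): to d=0 gives 14.5 → no gain ✓; to d=5.0 gives 35.2 − 1.6×5.0 = 27.2 → no gain ✓.
Low-fitness (own payoff 14.5): to d=5.0 gives 35.2 − 8.0×5.0 = -4.8 → no gain ✓; to d=7.0 gives 76.1 − 8.0×7.0 = 20.1 → profitable ✗.
3 of the 6 constraints hold; not an equilibrium.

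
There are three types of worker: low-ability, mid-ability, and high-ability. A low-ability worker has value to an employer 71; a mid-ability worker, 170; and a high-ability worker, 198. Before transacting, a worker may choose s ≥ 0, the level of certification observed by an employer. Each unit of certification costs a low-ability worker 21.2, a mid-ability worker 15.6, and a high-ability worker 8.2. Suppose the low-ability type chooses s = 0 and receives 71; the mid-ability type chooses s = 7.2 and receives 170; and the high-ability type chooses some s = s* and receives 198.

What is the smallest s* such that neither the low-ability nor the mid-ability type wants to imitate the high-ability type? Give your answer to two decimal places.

8.99

Mid-ability type (on-path payoff 170 − 15.6×7.2 = 57.68) won't mimic when 57.68 ≥ 198 − 15.6·s*, i.e. s* ≥ 8.99.
Low-ability type (on-path payoff 71) won't mimic when 71 ≥ 198 − 21.2·s*, i.e. s* ≥ 5.99.
Both must hold, so s* = max(5.99, 8.99) = 8.99. The mid-ability type's constraint binds.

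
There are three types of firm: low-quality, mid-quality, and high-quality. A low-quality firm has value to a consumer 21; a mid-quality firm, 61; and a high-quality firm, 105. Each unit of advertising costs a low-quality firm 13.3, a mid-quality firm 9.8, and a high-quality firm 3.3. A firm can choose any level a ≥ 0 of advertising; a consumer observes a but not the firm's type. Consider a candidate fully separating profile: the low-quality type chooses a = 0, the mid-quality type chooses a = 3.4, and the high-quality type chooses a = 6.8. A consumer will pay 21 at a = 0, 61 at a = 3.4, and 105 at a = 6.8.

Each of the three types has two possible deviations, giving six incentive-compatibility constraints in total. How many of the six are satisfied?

Mid-quality (own payoff 61 − 9.8×3.4 = 27.68): to a=0 gives 21 → no gain ✓; to a=6.8 gives 105 − 9.8×6.8 = 38.36 → profitable ✗.
High-quality (own payoff 105 − 3.3×6.8 = 82.56): to a=0 gives 21 → no gain ✓; to a=3.4 gives 61 − 3.3×3.4 = 49.78 → no gain ✓.
Low-quality (own payoff 21): to a=3.4 gives 61 − 13.3×3.4 = 15.78 → no gain ✓; to a=6.8 gives 105 − 13.3×6.8 = 14.56 → no gain ✓.
5 of the 6 constraints hold; not an equilibrium.

5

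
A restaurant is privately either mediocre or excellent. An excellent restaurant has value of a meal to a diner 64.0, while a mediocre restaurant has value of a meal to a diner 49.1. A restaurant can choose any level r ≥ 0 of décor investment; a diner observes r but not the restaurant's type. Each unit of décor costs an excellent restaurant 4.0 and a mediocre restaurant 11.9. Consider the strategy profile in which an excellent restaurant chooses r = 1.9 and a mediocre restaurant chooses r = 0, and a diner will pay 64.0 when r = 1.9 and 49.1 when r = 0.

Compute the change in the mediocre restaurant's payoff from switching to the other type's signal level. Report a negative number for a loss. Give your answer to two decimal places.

-7.71

Playing r = 0 the mediocre restaurant receives 49.1.
Deviating to r = 1.9 brings payment 64.0 at cost 11.9 × 1.9 = 22.61, netting 41.39.
Gain from deviating: 41.39 − 49.1 = -7.71.
The gain is negative, so the mediocre type's incentive-compatibility constraint is satisfied.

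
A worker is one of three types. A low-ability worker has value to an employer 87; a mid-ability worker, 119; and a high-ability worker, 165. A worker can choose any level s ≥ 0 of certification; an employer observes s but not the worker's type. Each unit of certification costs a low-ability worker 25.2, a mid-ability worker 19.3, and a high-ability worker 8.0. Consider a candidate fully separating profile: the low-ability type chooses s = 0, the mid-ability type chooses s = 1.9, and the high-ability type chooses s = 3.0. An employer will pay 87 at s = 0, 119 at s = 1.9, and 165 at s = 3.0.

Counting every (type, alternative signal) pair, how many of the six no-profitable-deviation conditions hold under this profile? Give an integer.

3

High-ability (own payoff 165 − 8.0×3.0 = 141): to s=0 gives 87 → no gain ✓; to s=1.9 gives 119 − 8.0×1.9 = 103.8 → no gain ✓.
Low-ability (own payoff 87): to s=1.9 gives 119 − 25.2×1.9 = 71.12 → no gain ✓; to s=3.0 gives 165 − 25.2×3.0 = 89.4 → profitable ✗.
Mid-ability (own payoff 119 − 19.3×1.9 = 82.33): to s=0 gives 87 → profitable ✗; to s=3.0 gives 165 − 19.3×3.0 = 107.1 → profitable ✗.
3 of the 6 constraints hold; not an equilibrium.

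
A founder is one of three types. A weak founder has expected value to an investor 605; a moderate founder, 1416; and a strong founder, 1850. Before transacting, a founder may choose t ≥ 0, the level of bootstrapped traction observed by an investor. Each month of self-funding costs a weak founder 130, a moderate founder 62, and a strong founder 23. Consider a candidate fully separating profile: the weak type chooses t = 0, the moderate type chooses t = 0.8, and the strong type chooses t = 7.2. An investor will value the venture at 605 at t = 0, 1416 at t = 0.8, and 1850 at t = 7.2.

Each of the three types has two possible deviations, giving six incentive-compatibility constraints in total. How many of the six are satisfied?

3

Moderate (own payoff 1416 − 62×0.8 = 1366.4): to t=0 gives 605 → no gain ✓; to t=7.2 gives 1850 − 62×7.2 = 1403.6 → profitable ✗.
Weak (own payoff 605): to t=0.8 gives 1416 − 130×0.8 = 1312 → profitable ✗; to t=7.2 gives 1850 − 130×7.2 = 914 → profitable ✗.
Strong (own payoff 1850 − 23×7.2 = 1684.4): to t=0 gives 605 → no gain ✓; to t=0.8 gives 1416 − 23×0.8 = 1397.6 → no gain ✓.
3 of the 6 constraints hold; not an equilibrium.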